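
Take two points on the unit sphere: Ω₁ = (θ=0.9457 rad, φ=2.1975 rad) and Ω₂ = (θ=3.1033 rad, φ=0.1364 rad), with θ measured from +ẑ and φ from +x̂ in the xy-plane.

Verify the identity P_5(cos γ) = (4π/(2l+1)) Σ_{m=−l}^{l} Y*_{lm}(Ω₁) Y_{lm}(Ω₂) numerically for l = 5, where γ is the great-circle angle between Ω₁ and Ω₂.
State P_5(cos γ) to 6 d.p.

Term-by-term m-sum for l=5 (normalisation 4π/11 = 1.142397):
  [-5]  conj(Y_{5,-5})(Ω₁) = -0.00131 - 0.16274j ; Y_{5,-5}(Ω₂) = 0.00000 - 0.00000j ; Δ = -0.00000 - 0.00000j
  [-4]  conj(Y_{5,-4})(Ω₁) = -0.29903 + 0.22022j ; Y_{5,-4}(Ω₂) = -0.00000 + 0.00000j ; Δ = 0.00000 - 0.00000j
  [-3]  conj(Y_{5,-3})(Ω₁) = 0.36581 + 0.11690j ; Y_{5,-3}(Ω₂) = 0.00014 - 0.00006j ; Δ = 0.00006 - 0.00001j
  [-2]  conj(Y_{5,-2})(Ω₁) = -0.00555 - 0.01691j ; Y_{5,-2}(Ω₂) = -0.00477 + 0.00133j ; Δ = 0.00005 + 0.00007j
  [-1]  conj(Y_{5,-1})(Ω₁) = 0.20283 - 0.28012j ; Y_{5,-1}(Ω₂) = 0.09668 - 0.01327j ; Δ = 0.01589 - 0.02977j
  [+0]  conj(Y_{5,0})(Ω₁) = -0.10832 + 0.00000j ; Y_{5,0}(Ω₂) = -0.92534 + 0.00000j ; Δ = 0.10024 + 0.00000j
  [+1]  conj(Y_{5,1})(Ω₁) = -0.20283 - 0.28012j ; Y_{5,1}(Ω₂) = -0.09668 - 0.01327j ; Δ = 0.01589 + 0.02977j
  [+2]  conj(Y_{5,2})(Ω₁) = -0.00555 + 0.01691j ; Y_{5,2}(Ω₂) = -0.00477 - 0.00133j ; Δ = 0.00005 - 0.00007j
  [+3]  conj(Y_{5,3})(Ω₁) = -0.36581 + 0.11690j ; Y_{5,3}(Ω₂) = -0.00014 - 0.00006j ; Δ = 0.00006 + 0.00001j
  [+4]  conj(Y_{5,4})(Ω₁) = -0.29903 - 0.22022j ; Y_{5,4}(Ω₂) = -0.00000 - 0.00000j ; Δ = 0.00000 + 0.00000j
  [+5]  conj(Y_{5,5})(Ω₁) = 0.00131 - 0.16274j ; Y_{5,5}(Ω₂) = -0.00000 - 0.00000j ; Δ = -0.00000 + 0.00000j
Σ over m = 0.13224 - 0.00000j; ×(4π/11) → 0.15107 - 0.00000j. Real part: 0.151070

0.151070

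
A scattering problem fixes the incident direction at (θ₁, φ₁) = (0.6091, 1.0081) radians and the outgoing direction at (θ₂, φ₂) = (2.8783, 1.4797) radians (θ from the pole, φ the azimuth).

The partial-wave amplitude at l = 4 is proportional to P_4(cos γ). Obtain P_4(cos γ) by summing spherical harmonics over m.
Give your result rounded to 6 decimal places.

Addition theorem: P_4(cos γ) = (4π/9) Σ_m Y*_{lm}(Ω₁) Y_{lm}(Ω₂), m = −4…4:
  m=-4: Y*=-0.02981 - 0.03687j  Y=0.00190 + 0.00072j  product -0.00003 - 0.00009j
  m=-3: Y*=-0.19093 + 0.02250j  Y=0.00575 - 0.02051j  product -0.00064 + 0.00405j
  m=-2: Y*=-0.17496 + 0.36648j  Y=-0.12314 - 0.02269j  product 0.02986 - 0.04116j
  m=-1: Y*=0.20235 + 0.32083j  Y=-0.03813 + 0.41743j  product -0.14164 + 0.07223j
  m=+0: Y*=-0.14209 + 0.00000j  Y=0.57665 + 0.00000j  product -0.08194 + 0.00000j
  m=+1: Y*=-0.20235 + 0.32083j  Y=0.03813 + 0.41743j  product -0.14164 - 0.07223j
  m=+2: Y*=-0.17496 - 0.36648j  Y=-0.12314 + 0.02269j  product 0.02986 + 0.04116j
  m=+3: Y*=0.19093 + 0.02250j  Y=-0.00575 - 0.02051j  product -0.00064 - 0.00405j
  m=+4: Y*=-0.02981 + 0.03687j  Y=0.00190 - 0.00072j  product -0.00003 + 0.00009j
Total Σ_m = -0.30683 - 0.00000j. Multiply by 1.396263: -0.42841 - 0.00000j. P_4(cos γ) = -0.428412

-0.428412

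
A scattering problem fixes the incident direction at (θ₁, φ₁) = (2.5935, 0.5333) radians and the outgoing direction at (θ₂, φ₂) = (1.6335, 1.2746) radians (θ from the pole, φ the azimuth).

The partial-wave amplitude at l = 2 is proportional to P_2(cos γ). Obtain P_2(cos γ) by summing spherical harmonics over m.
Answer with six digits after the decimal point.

-0.213470

Summing Y*_{l m}(θ₁,φ₁)·Y_{l m}(θ₂,φ₂) over m ∈ [−2, 2]; prefactor 4π/(2·2+1) = 2.513274:
  m=-2: +0.050665+0.091825i × -0.319198-0.214828i = +0.003554-0.040195i  (running Σ = +0.003554-0.040195i)
  m=-1: -0.295868-0.174668i × -0.014102+0.046211i = +0.012244-0.011209i  (running Σ = +0.015798-0.051404i)
  m=0: +0.373893-0.000000i × -0.311676+0.000000i = -0.116534+0.000000i  (running Σ = -0.100735-0.051404i)
  m=1: +0.295868-0.174668i × +0.014102+0.046211i = +0.012244+0.011209i  (running Σ = -0.088491-0.040195i)
  m=2: +0.050665-0.091825i × -0.319198+0.214828i = +0.003554+0.040195i  (running Σ = -0.084937+0.000000i)
Accumulated sum -0.084937+0.000000i; after 4π/(2l+1) scaling, -0.213470+0.000000i ⇒ P_2 = -0.213470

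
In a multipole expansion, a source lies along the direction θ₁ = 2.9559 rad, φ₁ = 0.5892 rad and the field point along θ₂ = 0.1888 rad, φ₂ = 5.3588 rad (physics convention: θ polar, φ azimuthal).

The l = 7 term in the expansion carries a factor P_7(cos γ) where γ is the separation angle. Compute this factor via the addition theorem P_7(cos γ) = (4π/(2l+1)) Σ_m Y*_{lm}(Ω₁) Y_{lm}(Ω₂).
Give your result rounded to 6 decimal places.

-0.203301

Summing Y*_{l m}(θ₁,φ₁)·Y_{l m}(θ₂,φ₂) over m ∈ [−7, 7]; prefactor 4π/(2·7+1) = 0.837758:
  m=-7: Y*=-0.000002-0.000003i  Y=+0.000004+0.000001i  product -0.000000-0.000000i
  m=-6: Y*=+0.000067+0.000028i  Y=+0.000059-0.000054i  product +0.000000-0.000000i
  m=-5: Y*=-0.000892+0.000177i  Y=-0.000089-0.000982i  product +0.000000+0.000001i
  m=-4: Y*=+0.005667-0.005660i  Y=-0.007249-0.004504i  product -0.000067+0.000016i
  m=-3: Y*=-0.009893+0.049619i  Y=-0.049417+0.019078i  product -0.000458-0.002641i
  m=-2: Y*=-0.084519-0.204222i  Y=-0.062355+0.218511i  product +0.049895-0.005734i
  m=-1: Y*=+0.491963+0.328827i  Y=+0.359206+0.476049i  product +0.020178+0.352315i
  m=+0: Y*=-0.624821-0.000000i  Y=+0.611007+0.000000i  product -0.381770-0.000000i
  m=+1: Y*=-0.491963+0.328827i  Y=-0.359206+0.476049i  product +0.020178-0.352315i
  m=+2: Y*=-0.084519+0.204222i  Y=-0.062355-0.218511i  product +0.049895+0.005734i
  m=+3: Y*=+0.009893+0.049619i  Y=+0.049417+0.019078i  product -0.000458+0.002641i
  m=+4: Y*=+0.005667+0.005660i  Y=-0.007249+0.004504i  product -0.000067-0.000016i
  m=+5: Y*=+0.000892+0.000177i  Y=+0.000089-0.000982i  product +0.000000-0.000001i
  m=+6: Y*=+0.000067-0.000028i  Y=+0.000059+0.000054i  product +0.000000+0.000000i
  m=+7: Y*=+0.000002-0.000003i  Y=-0.000004+0.000001i  product -0.000000+0.000000i
Total Σ_m = -0.242672+0.000000i. Multiply by 0.837758: -0.203301+0.000000i. P_7(cos γ) = -0.203301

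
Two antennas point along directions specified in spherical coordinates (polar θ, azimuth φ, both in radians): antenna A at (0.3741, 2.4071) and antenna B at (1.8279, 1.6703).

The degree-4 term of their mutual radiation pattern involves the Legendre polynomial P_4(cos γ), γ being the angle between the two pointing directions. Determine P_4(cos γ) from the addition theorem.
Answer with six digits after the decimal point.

Expand P_4 via completeness: Σ_{m} conj(Y_{4,m}) at Ω₁ times Y_{4,m} at Ω₂ —
  [-4]  conj(Y_{4,-4})(Ω₁) = -0.00773 - 0.00160j ; Y_{4,-4}(Ω₂) = 0.35689 - 0.15006j ; Δ = -0.00300 + 0.00059j
  [-3]  conj(Y_{4,-3})(Ω₁) = 0.03362 + 0.04585j ; Y_{4,-3}(Ω₂) = -0.08467 - 0.27518j ; Δ = 0.00977 - 0.01313j
  [-2]  conj(Y_{4,-2})(Ω₁) = 0.02300 - 0.22511j ; Y_{4,-2}(Ω₂) = 0.16789 - 0.03386j ; Δ = -0.00376 - 0.03857j
  [-1]  conj(Y_{4,-1})(Ω₁) = -0.36609 + 0.33059j ; Y_{4,-1}(Ω₂) = -0.02944 - 0.29490j ; Δ = 0.10827 + 0.09823j
  [+0]  conj(Y_{4,0})(Ω₁) = 0.34724 + 0.00000j ; Y_{4,0}(Ω₂) = 0.12764 + 0.00000j ; Δ = 0.04432 + 0.00000j
  [+1]  conj(Y_{4,1})(Ω₁) = 0.36609 + 0.33059j ; Y_{4,1}(Ω₂) = 0.02944 - 0.29490j ; Δ = 0.10827 - 0.09823j
  [+2]  conj(Y_{4,2})(Ω₁) = 0.02300 + 0.22511j ; Y_{4,2}(Ω₂) = 0.16789 + 0.03386j ; Δ = -0.00376 + 0.03857j
  [+3]  conj(Y_{4,3})(Ω₁) = -0.03362 + 0.04585j ; Y_{4,3}(Ω₂) = 0.08467 - 0.27518j ; Δ = 0.00977 + 0.01313j
  [+4]  conj(Y_{4,4})(Ω₁) = -0.00773 + 0.00160j ; Y_{4,4}(Ω₂) = 0.35689 + 0.15006j ; Δ = -0.00300 - 0.00059j
Accumulated sum 0.26689 - 0.00000j; after 4π/(2l+1) scaling, 0.37265 - 0.00000j ⇒ P_4 = 0.372647

0.372647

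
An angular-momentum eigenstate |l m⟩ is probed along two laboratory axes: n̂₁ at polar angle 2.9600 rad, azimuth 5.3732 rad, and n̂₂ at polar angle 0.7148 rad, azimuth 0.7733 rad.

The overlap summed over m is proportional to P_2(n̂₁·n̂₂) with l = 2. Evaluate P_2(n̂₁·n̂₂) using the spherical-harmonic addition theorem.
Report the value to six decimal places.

Addition theorem: P_2(cos γ) = (4π/5) Σ_m Y*_{lm}(Ω₁) Y_{lm}(Ω₂), m = −2…2:
  m=-2: -0.003107-0.012209i × +0.004015-0.165909i = -0.002038+0.000466i  (running Σ = -0.002038+0.000466i)
  m=-1: -0.084223+0.108339i × +0.273671-0.267128i = +0.005891+0.052147i  (running Σ = +0.003853+0.052614i)
  m=0: +0.599924-0.000000i × +0.224272+0.000000i = +0.134546+0.000000i  (running Σ = +0.138399+0.052614i)
  m=1: +0.084223+0.108339i × -0.273671-0.267128i = +0.005891-0.052147i  (running Σ = +0.144290+0.000466i)
  m=2: -0.003107+0.012209i × +0.004015+0.165909i = -0.002038-0.000466i  (running Σ = +0.142252-0.000000i)
Total Σ_m = +0.142252-0.000000i. Multiply by 2.513274: +0.357518-0.000000i. P_2(cos γ) = 0.357518

0.357518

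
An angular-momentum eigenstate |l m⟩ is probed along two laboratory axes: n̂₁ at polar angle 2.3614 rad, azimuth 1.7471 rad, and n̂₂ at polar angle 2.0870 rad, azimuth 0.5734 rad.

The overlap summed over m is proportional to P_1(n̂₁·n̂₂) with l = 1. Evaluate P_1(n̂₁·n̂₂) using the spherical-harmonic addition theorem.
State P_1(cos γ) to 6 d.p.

0.587421

Addition theorem: P_1(cos γ) = (4π/3) Σ_m Y*_{lm}(Ω₁) Y_{lm}(Ω₂), m = −1…1:
  [-1]  conj(Y_{1,-1})(Ω₁) = -0.04262 + 0.23926j ; Y_{1,-1}(Ω₂) = 0.25242 - 0.16301j ; Δ = 0.02824 + 0.06734j
  [+0]  conj(Y_{1,0})(Ω₁) = -0.34729 + 0.00000j ; Y_{1,0}(Ω₂) = -0.24117 + 0.00000j ; Δ = 0.08375 + 0.00000j
  [+1]  conj(Y_{1,1})(Ω₁) = 0.04262 + 0.23926j ; Y_{1,1}(Ω₂) = -0.25242 - 0.16301j ; Δ = 0.02824 - 0.06734j
Σ over m = 0.14024 + 0.00000j; ×(4π/3) → 0.58742 + 0.00000j. Real part: 0.587421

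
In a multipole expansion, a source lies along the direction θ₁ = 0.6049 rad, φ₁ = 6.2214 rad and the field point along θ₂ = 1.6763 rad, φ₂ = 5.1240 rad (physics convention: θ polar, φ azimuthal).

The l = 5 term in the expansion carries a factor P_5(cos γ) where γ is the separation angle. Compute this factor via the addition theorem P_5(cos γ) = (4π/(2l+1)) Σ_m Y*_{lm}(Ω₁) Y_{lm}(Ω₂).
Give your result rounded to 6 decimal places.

0.278257

Addition theorem: P_5(cos γ) = (4π/11) Σ_m Y*_{lm}(Ω₁) Y_{lm}(Ω₂), m = −5…5:
  term(m=-5) = 0.00871 - 0.00891j   from Y*(Ω₁)=0.02630 - 0.00839j, Y(Ω₂)=0.39884 - 0.21133j
  term(m=-4) = 0.00605 + 0.01810j   from Y*(Ω₁)=0.12243 - 0.03089j, Y(Ω₂)=0.01142 + 0.15072j
  term(m=-3) = 0.09804 + 0.01488j   from Y*(Ω₁)=0.31825 - 0.05968j, Y(Ω₂)=0.28913 + 0.10096j
  term(m=-2) = -0.04628 + 0.06429j   from Y*(Ω₁)=0.46073 - 0.05722j, Y(Ω₂)=-0.11600 + 0.12512j
  term(m=-1) = 0.02557 + 0.04993j   from Y*(Ω₁)=0.20746 - 0.01283j, Y(Ω₂)=0.10797 + 0.24733j
  term(m=+0) = 0.05937 + 0.00000j   from Y*(Ω₁)=-0.33875 + 0.00000j, Y(Ω₂)=-0.17527 + 0.00000j
  term(m=+1) = 0.02557 - 0.04993j   from Y*(Ω₁)=-0.20746 - 0.01283j, Y(Ω₂)=-0.10797 + 0.24733j
  term(m=+2) = -0.04628 - 0.06429j   from Y*(Ω₁)=0.46073 + 0.05722j, Y(Ω₂)=-0.11600 - 0.12512j
  term(m=+3) = 0.09804 - 0.01488j   from Y*(Ω₁)=-0.31825 - 0.05968j, Y(Ω₂)=-0.28913 + 0.10096j
  term(m=+4) = 0.00605 - 0.01810j   from Y*(Ω₁)=0.12243 + 0.03089j, Y(Ω₂)=0.01142 - 0.15072j
  term(m=+5) = 0.00871 + 0.00891j   from Y*(Ω₁)=-0.02630 - 0.00839j, Y(Ω₂)=-0.39884 - 0.21133j
Accumulated sum 0.24357 - 0.00000j; after 4π/(2l+1) scaling, 0.27826 - 0.00000j ⇒ P_5 = 0.278257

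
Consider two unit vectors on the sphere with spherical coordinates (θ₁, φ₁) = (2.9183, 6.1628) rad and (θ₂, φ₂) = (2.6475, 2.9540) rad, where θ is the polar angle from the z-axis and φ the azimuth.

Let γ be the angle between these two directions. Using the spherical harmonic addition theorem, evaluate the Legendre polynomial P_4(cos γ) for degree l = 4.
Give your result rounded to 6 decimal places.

-0.343324

Term-by-term m-sum for l=4 (normalisation 4π/9 = 1.396263):
  [-4]  conj(Y_{4,-4})(Ω₁) = +0.000943-0.000493i ; Y_{4,-4}(Ω₂) = +0.016372+0.015263i ; Δ = +0.000023+0.000006i
  [-3]  conj(Y_{4,-3})(Ω₁) = -0.012399+0.004683i ; Y_{4,-3}(Ω₂) = +0.099403+0.062706i ; Δ = -0.001526-0.000312i
  [-2]  conj(Y_{4,-2})(Ω₁) = +0.090116-0.022126i ; Y_{4,-2}(Ω₂) = +0.309801+0.122012i ; Δ = +0.030618+0.004140i
  [-1]  conj(Y_{4,-1})(Ω₁) = -0.370871+0.044864i ; Y_{4,-1}(Ω₂) = +0.470725+0.089355i ; Δ = -0.178587-0.012020i
  [+0]  conj(Y_{4,0})(Ω₁) = +0.647693-0.000000i ; Y_{4,0}(Ω₂) = +0.081918+0.000000i ; Δ = +0.053057+0.000000i
  [+1]  conj(Y_{4,1})(Ω₁) = +0.370871+0.044864i ; Y_{4,1}(Ω₂) = -0.470725+0.089355i ; Δ = -0.178587+0.012020i
  [+2]  conj(Y_{4,2})(Ω₁) = +0.090116+0.022126i ; Y_{4,2}(Ω₂) = +0.309801-0.122012i ; Δ = +0.030618-0.004140i
  [+3]  conj(Y_{4,3})(Ω₁) = +0.012399+0.004683i ; Y_{4,3}(Ω₂) = -0.099403+0.062706i ; Δ = -0.001526+0.000312i
  [+4]  conj(Y_{4,4})(Ω₁) = +0.000943+0.000493i ; Y_{4,4}(Ω₂) = +0.016372-0.015263i ; Δ = +0.000023-0.000006i
Total Σ_m = -0.245888+0.000000i. Multiply by 1.396263: -0.343324+0.000000i. P_4(cos γ) = -0.343324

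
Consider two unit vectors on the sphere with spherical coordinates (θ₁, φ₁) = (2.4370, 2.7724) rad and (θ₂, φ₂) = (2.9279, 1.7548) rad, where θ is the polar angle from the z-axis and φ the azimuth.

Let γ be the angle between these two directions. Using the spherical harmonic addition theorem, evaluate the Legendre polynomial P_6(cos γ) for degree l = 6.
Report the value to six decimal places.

Term-by-term m-sum for l=6 (normalisation 4π/13 = 0.966644):
  term(m=-6) = (0.000002, -0.000000)   from Y*(Ω₁)=(-0.021429, -0.028521), Y(Ω₂)=(-0.000020, 0.000039)
  term(m=-5) = (0.000037, -0.000095)   from Y*(Ω₁)=(-0.039495, -0.139892), Y(Ω₂)=(0.000558, 0.000425)
  term(m=-4) = (-0.001389, -0.001858)   from Y*(Ω₁)=(0.031751, -0.336685), Y(Ω₂)=(0.005084, -0.004605)
  term(m=-3) = (-0.020720, 0.001845)   from Y*(Ω₁)=(0.203983, -0.408405), Y(Ω₂)=(-0.023896, -0.038799)
  term(m=-2) = (-0.020827, 0.041575)   from Y*(Ω₁)=(0.168806, -0.153636), Y(Ω₂)=(-0.190081, 0.073290)
  term(m=-1) = (-0.076153, -0.123322)   from Y*(Ω₁)=(-0.245544, 0.095010), Y(Ω₂)=(0.100725, 0.541214)
  term(m=+0) = (-0.185923, -0.000000)   from Y*(Ω₁)=(-0.318323, -0.000000), Y(Ω₂)=(0.584071, 0.000000)
  term(m=+1) = (-0.076153, 0.123322)   from Y*(Ω₁)=(0.245544, 0.095010), Y(Ω₂)=(-0.100725, 0.541214)
  term(m=+2) = (-0.020827, -0.041575)   from Y*(Ω₁)=(0.168806, 0.153636), Y(Ω₂)=(-0.190081, -0.073290)
  term(m=+3) = (-0.020720, -0.001845)   from Y*(Ω₁)=(-0.203983, -0.408405), Y(Ω₂)=(0.023896, -0.038799)
  term(m=+4) = (-0.001389, 0.001858)   from Y*(Ω₁)=(0.031751, 0.336685), Y(Ω₂)=(0.005084, 0.004605)
  term(m=+5) = (0.000037, 0.000095)   from Y*(Ω₁)=(0.039495, -0.139892), Y(Ω₂)=(-0.000558, 0.000425)
  term(m=+6) = (0.000002, 0.000000)   from Y*(Ω₁)=(-0.021429, 0.028521), Y(Ω₂)=(-0.000020, -0.000039)
Σ over m = (-0.424023, -0.000000); ×(4π/13) → (-0.409879, -0.000000). Real part: -0.409879

-0.409879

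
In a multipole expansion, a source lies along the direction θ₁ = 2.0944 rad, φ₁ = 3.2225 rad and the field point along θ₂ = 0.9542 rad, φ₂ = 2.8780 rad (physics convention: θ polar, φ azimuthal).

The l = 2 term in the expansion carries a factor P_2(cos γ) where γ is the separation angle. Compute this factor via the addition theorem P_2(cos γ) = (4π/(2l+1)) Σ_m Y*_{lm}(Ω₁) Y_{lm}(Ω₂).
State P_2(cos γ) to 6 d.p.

-0.288050

Expand P_2 via completeness: Σ_{m} conj(Y_{2,m}) at Ω₁ times Y_{2,m} at Ω₂ —
  term(m=-2) = (0.057494, 0.047355)   from Y*(Ω₁)=(0.285919, 0.046674), Y(Ω₂)=(0.222201, 0.129352)
  term(m=-1) = (-0.114760, -0.041177)   from Y*(Ω₁)=(0.333431, 0.027036), Y(Ω₂)=(-0.351881, -0.094963)
  term(m=+0) = (-0.000079, -0.000000)   from Y*(Ω₁)=(-0.078844, -0.000000), Y(Ω₂)=(0.000996, 0.000000)
  term(m=+1) = (-0.114760, 0.041177)   from Y*(Ω₁)=(-0.333431, 0.027036), Y(Ω₂)=(0.351881, -0.094963)
  term(m=+2) = (0.057494, -0.047355)   from Y*(Ω₁)=(0.285919, -0.046674), Y(Ω₂)=(0.222201, -0.129352)
Total Σ_m = (-0.114611, 0.000000). Multiply by 2.513274: (-0.288050, 0.000000). P_2(cos γ) = -0.288050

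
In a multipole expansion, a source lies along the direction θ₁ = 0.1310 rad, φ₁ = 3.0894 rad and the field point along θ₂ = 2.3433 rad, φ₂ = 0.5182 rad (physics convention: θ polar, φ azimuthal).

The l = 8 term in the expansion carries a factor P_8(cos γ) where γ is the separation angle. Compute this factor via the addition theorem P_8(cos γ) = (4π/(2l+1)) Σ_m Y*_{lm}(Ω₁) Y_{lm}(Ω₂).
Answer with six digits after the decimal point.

0.119611

Term-by-term m-sum for l=8 (normalisation 4π/17 = 0.739198):
  [-8]  conj(Y_{8,-8})(Ω₁) = +0.000000-0.000000i ; Y_{8,-8}(Ω₂) = -0.019151+0.030090i ; Δ = -0.000000+0.000000i
  [-7]  conj(Y_{8,-7})(Ω₁) = -0.000001+0.000000i ; Y_{8,-7}(Ω₂) = +0.122951-0.064920i ; Δ = -0.000000+0.000000i
  [-6]  conj(Y_{8,-6})(Ω₁) = +0.000024-0.000008i ; Y_{8,-6}(Ω₂) = -0.320123-0.010373i ; Δ = -0.000008+0.000002i
  [-5]  conj(Y_{8,-5})(Ω₁) = -0.000348+0.000093i ; Y_{8,-5}(Ω₂) = +0.392405+0.240906i ; Δ = -0.000159-0.000047i
  [-4]  conj(Y_{8,-4})(Ω₁) = +0.003685-0.000781i ; Y_{8,-4}(Ω₂) = -0.160920-0.293164i ; Δ = -0.000822-0.000955i
  [-3]  conj(Y_{8,-3})(Ω₁) = -0.028835+0.004552i ; Y_{8,-3}(Ω₂) = +0.001491-0.092049i ; Δ = +0.000376+0.002661i
  [-2]  conj(Y_{8,-2})(Ω₁) = +0.159172-0.016676i ; Y_{8,-2}(Ω₂) = -0.196151+0.331427i ; Δ = -0.025695+0.056025i
  [-1]  conj(Y_{8,-1})(Ω₁) = -0.551644+0.028818i ; Y_{8,-1}(Ω₂) = +0.078222-0.044600i ; Δ = -0.041865+0.026858i
  [+0]  conj(Y_{8,0})(Ω₁) = +0.830405-0.000000i ; Y_{8,0}(Ω₂) = +0.359052+0.000000i ; Δ = +0.298159+0.000000i
  [+1]  conj(Y_{8,1})(Ω₁) = +0.551644+0.028818i ; Y_{8,1}(Ω₂) = -0.078222-0.044600i ; Δ = -0.041865-0.026858i
  [+2]  conj(Y_{8,2})(Ω₁) = +0.159172+0.016676i ; Y_{8,2}(Ω₂) = -0.196151-0.331427i ; Δ = -0.025695-0.056025i
  [+3]  conj(Y_{8,3})(Ω₁) = +0.028835+0.004552i ; Y_{8,3}(Ω₂) = -0.001491-0.092049i ; Δ = +0.000376-0.002661i
  [+4]  conj(Y_{8,4})(Ω₁) = +0.003685+0.000781i ; Y_{8,4}(Ω₂) = -0.160920+0.293164i ; Δ = -0.000822+0.000955i
  [+5]  conj(Y_{8,5})(Ω₁) = +0.000348+0.000093i ; Y_{8,5}(Ω₂) = -0.392405+0.240906i ; Δ = -0.000159+0.000047i
  [+6]  conj(Y_{8,6})(Ω₁) = +0.000024+0.000008i ; Y_{8,6}(Ω₂) = -0.320123+0.010373i ; Δ = -0.000008-0.000002i
  [+7]  conj(Y_{8,7})(Ω₁) = +0.000001+0.000000i ; Y_{8,7}(Ω₂) = -0.122951-0.064920i ; Δ = -0.000000-0.000000i
  [+8]  conj(Y_{8,8})(Ω₁) = +0.000000+0.000000i ; Y_{8,8}(Ω₂) = -0.019151-0.030090i ; Δ = -0.000000-0.000000i
Accumulated sum +0.161812-0.000000i; after 4π/(2l+1) scaling, +0.119611-0.000000i ⇒ P_8 = 0.119611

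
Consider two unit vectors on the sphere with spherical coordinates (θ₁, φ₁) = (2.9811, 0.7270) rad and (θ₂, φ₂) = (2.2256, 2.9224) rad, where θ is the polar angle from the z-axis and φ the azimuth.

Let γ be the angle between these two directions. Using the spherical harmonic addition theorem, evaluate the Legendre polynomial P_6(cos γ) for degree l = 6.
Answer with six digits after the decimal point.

Addition theorem: P_6(cos γ) = (4π/13) Σ_m Y*_{lm}(Ω₁) Y_{lm}(Ω₂), m = −6…6:
  [-6]  conj(Y_{6,-6})(Ω₁) = -0.00000 - 0.00001j ; Y_{6,-6}(Ω₂) = 0.03042 + 0.11638j ; Δ = 0.00000 - 0.00000j
  [-5]  conj(Y_{6,-5})(Ω₁) = 0.00015 + 0.00008j ; Y_{6,-5}(Ω₂) = 0.14627 + 0.28454j ; Δ = -0.00000 + 0.00006j
  [-4]  conj(Y_{6,-4})(Ω₁) = -0.00220 + 0.00052j ; Y_{6,-4}(Ω₂) = 0.27817 + 0.33429j ; Δ = -0.00079 - 0.00059j
  [-3]  conj(Y_{6,-3})(Ω₁) = 0.01161 - 0.01660j ; Y_{6,-3}(Ω₂) = 0.16917 + 0.13063j ; Δ = 0.00413 - 0.00129j
  [-2]  conj(Y_{6,-2})(Ω₁) = 0.01434 + 0.12222j ; Y_{6,-2}(Ω₂) = -0.21086 - 0.09886j ; Δ = 0.00906 - 0.02719j
  [-1]  conj(Y_{6,-1})(Ω₁) = -0.34487 - 0.30677j ; Y_{6,-1}(Ω₂) = -0.30830 - 0.06868j ; Δ = 0.08525 + 0.11826j
  [+0]  conj(Y_{6,0})(Ω₁) = 0.75980 + 0.00000j ; Y_{6,0}(Ω₂) = 0.15243 + 0.00000j ; Δ = 0.11582 + 0.00000j
  [+1]  conj(Y_{6,1})(Ω₁) = 0.34487 - 0.30677j ; Y_{6,1}(Ω₂) = 0.30830 - 0.06868j ; Δ = 0.08525 - 0.11826j
  [+2]  conj(Y_{6,2})(Ω₁) = 0.01434 - 0.12222j ; Y_{6,2}(Ω₂) = -0.21086 + 0.09886j ; Δ = 0.00906 + 0.02719j
  [+3]  conj(Y_{6,3})(Ω₁) = -0.01161 - 0.01660j ; Y_{6,3}(Ω₂) = -0.16917 + 0.13063j ; Δ = 0.00413 + 0.00129j
  [+4]  conj(Y_{6,4})(Ω₁) = -0.00220 - 0.00052j ; Y_{6,4}(Ω₂) = 0.27817 - 0.33429j ; Δ = -0.00079 + 0.00059j
  [+5]  conj(Y_{6,5})(Ω₁) = -0.00015 + 0.00008j ; Y_{6,5}(Ω₂) = -0.14627 + 0.28454j ; Δ = -0.00000 - 0.00006j
  [+6]  conj(Y_{6,6})(Ω₁) = -0.00000 + 0.00001j ; Y_{6,6}(Ω₂) = 0.03042 - 0.11638j ; Δ = 0.00000 + 0.00000j
Accumulated sum 0.31113 - 0.00000j; after 4π/(2l+1) scaling, 0.30075 - 0.00000j ⇒ P_6 = 0.300755

0.300755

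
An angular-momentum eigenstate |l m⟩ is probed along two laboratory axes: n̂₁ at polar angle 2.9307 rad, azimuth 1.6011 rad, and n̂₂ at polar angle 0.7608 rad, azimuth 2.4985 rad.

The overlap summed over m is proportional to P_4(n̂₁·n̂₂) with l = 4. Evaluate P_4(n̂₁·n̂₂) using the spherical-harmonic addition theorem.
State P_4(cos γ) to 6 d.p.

Term-by-term m-sum for l=4 (normalisation 4π/9 = 1.396263):
  m=-4: +0.000844+0.000103i × -0.084249+0.053908i = -0.000077+0.000037i  (running Σ = -0.000077+0.000037i)
  m=-3: -0.001019+0.011181i × +0.104263-0.278279i = +0.003005+0.001449i  (running Σ = +0.002929+0.001486i)
  m=-2: -0.083304-0.005055i × +0.119323+0.407868i = -0.007878-0.034580i  (running Σ = -0.004950-0.033094i)
  m=-1: +0.010836-0.357486i × -0.127073-0.095224i = -0.035418+0.044395i  (running Σ = -0.040368+0.011301i)
  m=0: +0.667972-0.000000i × -0.328559+0.000000i = -0.219468+0.000000i  (running Σ = -0.259836+0.011301i)
  m=1: -0.010836-0.357486i × +0.127073-0.095224i = -0.035418-0.044395i  (running Σ = -0.295254-0.033094i)
  m=2: -0.083304+0.005055i × +0.119323-0.407868i = -0.007878+0.034580i  (running Σ = -0.303133+0.001486i)
  m=3: +0.001019+0.011181i × -0.104263-0.278279i = +0.003005-0.001449i  (running Σ = -0.300128+0.000037i)
  m=4: +0.000844-0.000103i × -0.084249-0.053908i = -0.000077-0.000037i  (running Σ = -0.300204-0.000000i)
Accumulated sum -0.300204-0.000000i; after 4π/(2l+1) scaling, -0.419164-0.000000i ⇒ P_4 = -0.419164

-0.419164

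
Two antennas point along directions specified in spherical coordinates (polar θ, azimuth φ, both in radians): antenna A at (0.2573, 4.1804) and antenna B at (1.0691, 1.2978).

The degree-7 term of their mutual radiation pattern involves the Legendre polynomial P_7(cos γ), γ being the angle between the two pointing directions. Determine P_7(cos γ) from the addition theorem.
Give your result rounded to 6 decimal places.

Addition theorem: P_7(cos γ) = (4π/15) Σ_m Y*_{lm}(Ω₁) Y_{lm}(Ω₂), m = −7…7:
  m=-7: Y*=-0.000019-0.000029i  Y=-0.187745-0.066450i  product +0.000002+0.000007i
  m=-6: Y*=+0.000491-0.000025i  Y=+0.027439-0.407815i  product +0.000003-0.000201i
  m=-5: Y*=-0.002024+0.003872i  Y=+0.373426-0.077960i  product -0.000454+0.001604i
  m=-4: Y*=-0.014411-0.023132i  Y=+0.000635+0.001224i  product +0.000019-0.000032i
  m=-3: Y*=+0.120927-0.003044i  Y=+0.251384-0.235039i  product +0.029684-0.029188i
  m=-2: Y*=-0.176934+0.318691i  Y=+0.137992+0.083845i  product -0.051136+0.029142i
  m=-1: Y*=-0.323448-0.549529i  Y=+0.076287-0.272468i  product -0.174404+0.046207i
  m=+0: Y*=+0.289713-0.000000i  Y=+0.200036+0.000000i  product +0.057953+0.000000i
  m=+1: Y*=+0.323448-0.549529i  Y=-0.076287-0.272468i  product -0.174404-0.046207i
  m=+2: Y*=-0.176934-0.318691i  Y=+0.137992-0.083845i  product -0.051136-0.029142i
  m=+3: Y*=-0.120927-0.003044i  Y=-0.251384-0.235039i  product +0.029684+0.029188i
  m=+4: Y*=-0.014411+0.023132i  Y=+0.000635-0.001224i  product +0.000019+0.000032i
  m=+5: Y*=+0.002024+0.003872i  Y=-0.373426-0.077960i  product -0.000454-0.001604i
  m=+6: Y*=+0.000491+0.000025i  Y=+0.027439+0.407815i  product +0.000003+0.000201i
  m=+7: Y*=+0.000019-0.000029i  Y=+0.187745-0.066450i  product +0.000002-0.000007i
Total Σ_m = -0.334619-0.000000i. Multiply by 0.837758: -0.280330-0.000000i. P_7(cos γ) = -0.280330

-0.280330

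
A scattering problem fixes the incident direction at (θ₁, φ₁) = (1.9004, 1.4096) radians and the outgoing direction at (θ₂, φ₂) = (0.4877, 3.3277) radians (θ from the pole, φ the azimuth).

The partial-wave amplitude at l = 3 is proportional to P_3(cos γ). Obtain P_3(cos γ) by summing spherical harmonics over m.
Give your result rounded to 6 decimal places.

Term-by-term m-sum for l=3 (normalisation 4π/7 = 1.795196):
  term(m=-3) = +0.013099+0.007655i   from Y*(Ω₁)=-0.164321-0.312884i, Y(Ω₂)=-0.036411+0.022743i
  term(m=-2) = +0.045105-0.037577i   from Y*(Ω₁)=+0.280874-0.093825i, Y(Ω₂)=+0.184671-0.072098i
  term(m=-1) = +0.021782+0.060175i   from Y*(Ω₁)=-0.023371-0.143725i, Y(Ω₂)=-0.431906+0.081322i
  term(m=+0) = +0.088946+0.000000i   from Y*(Ω₁)=+0.299088-0.000000i, Y(Ω₂)=+0.297392+0.000000i
  term(m=+1) = +0.021782-0.060175i   from Y*(Ω₁)=+0.023371-0.143725i, Y(Ω₂)=+0.431906+0.081322i
  term(m=+2) = +0.045105+0.037577i   from Y*(Ω₁)=+0.280874+0.093825i, Y(Ω₂)=+0.184671+0.072098i
  term(m=+3) = +0.013099-0.007655i   from Y*(Ω₁)=+0.164321-0.312884i, Y(Ω₂)=+0.036411+0.022743i
Total Σ_m = +0.248917-0.000000i. Multiply by 1.795196: +0.446855-0.000000i. P_3(cos γ) = 0.446855

0.446855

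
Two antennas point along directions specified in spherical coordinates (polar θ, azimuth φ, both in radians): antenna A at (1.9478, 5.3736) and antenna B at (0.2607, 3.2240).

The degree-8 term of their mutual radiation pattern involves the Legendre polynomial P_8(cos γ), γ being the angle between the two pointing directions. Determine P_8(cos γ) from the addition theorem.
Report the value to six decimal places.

Term-by-term m-sum for l=8 (normalisation 4π/17 = 0.739198):
  m=-8: Y*=0.15710 - 0.24121j  Y=0.00001 - 0.00001j  product -0.00000 - 0.00000j
  m=-7: Y*=-0.45430 + 0.03821j  Y=-0.00013 + 0.00008j  product 0.00005 - 0.00004j
  m=-6: Y*=0.17031 + 0.18461j  Y=0.00126 - 0.00068j  product 0.00034 + 0.00012j
  m=-5: Y*=-0.03293 + 0.19845j  Y=-0.00901 + 0.00394j  product -0.00048 - 0.00192j
  m=-4: Y*=0.29555 - 0.16022j  Y=0.04716 - 0.01613j  product 0.01135 - 0.01232j
  m=-3: Y*=0.04561 + 0.01998j  Y=-0.17821 + 0.04498j  product -0.00903 - 0.00151j
  m=-2: Y*=-0.08238 - 0.32482j  Y=0.45507 - 0.07569j  product -0.06207 - 0.14158j
  m=-1: Y*=-0.00926 + 0.01190j  Y=-0.64608 + 0.05336j  product 0.00535 - 0.00818j
  m=+0: Y*=-0.32901 + 0.00000j  Y=0.11791 + 0.00000j  product -0.03879 + 0.00000j
  m=+1: Y*=0.00926 + 0.01190j  Y=0.64608 + 0.05336j  product 0.00535 + 0.00818j
  m=+2: Y*=-0.08238 + 0.32482j  Y=0.45507 + 0.07569j  product -0.06207 + 0.14158j
  m=+3: Y*=-0.04561 + 0.01998j  Y=0.17821 + 0.04498j  product -0.00903 + 0.00151j
  m=+4: Y*=0.29555 + 0.16022j  Y=0.04716 + 0.01613j  product 0.01135 + 0.01232j
  m=+5: Y*=0.03293 + 0.19845j  Y=0.00901 + 0.00394j  product -0.00048 + 0.00192j
  m=+6: Y*=0.17031 - 0.18461j  Y=0.00126 + 0.00068j  product 0.00034 - 0.00012j
  m=+7: Y*=0.45430 + 0.03821j  Y=0.00013 + 0.00008j  product 0.00005 + 0.00004j
  m=+8: Y*=0.15710 + 0.24121j  Y=0.00001 + 0.00001j  product -0.00000 + 0.00000j
Total Σ_m = -0.14777 - 0.00000j. Multiply by 0.739198: -0.10923 - 0.00000j. P_8(cos γ) = -0.109235

-0.109235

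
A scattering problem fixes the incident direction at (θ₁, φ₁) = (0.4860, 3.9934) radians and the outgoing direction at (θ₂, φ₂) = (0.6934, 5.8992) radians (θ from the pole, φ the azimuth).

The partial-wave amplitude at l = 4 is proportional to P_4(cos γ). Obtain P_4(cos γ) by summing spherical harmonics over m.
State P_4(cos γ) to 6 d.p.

-0.393136

Summing Y*_{l m}(θ₁,φ₁)·Y_{l m}(θ₂,φ₂) over m ∈ [−4, 4]; prefactor 4π/(2·4+1) = 1.396263:
  m=-4: Y*=-0.02033 - 0.00553j  Y=0.00257 + 0.07381j  product 0.00036 - 0.00151j
  m=-3: Y*=0.09396 - 0.06239j  Y=0.10222 + 0.22962j  product 0.02393 + 0.01520j
  m=-2: Y*=-0.04323 + 0.32357j  Y=0.30870 + 0.29813j  product -0.10981 + 0.08700j
  m=-1: Y*=-0.31821 - 0.36356j  Y=0.24588 + 0.09935j  product -0.04212 - 0.12100j
  m=+0: Y*=0.09933 + 0.00000j  Y=-0.26443 + 0.00000j  product -0.02627 + 0.00000j
  m=+1: Y*=0.31821 - 0.36356j  Y=-0.24588 + 0.09935j  product -0.04212 + 0.12100j
  m=+2: Y*=-0.04323 - 0.32357j  Y=0.30870 - 0.29813j  product -0.10981 - 0.08700j
  m=+3: Y*=-0.09396 - 0.06239j  Y=-0.10222 + 0.22962j  product 0.02393 - 0.01520j
  m=+4: Y*=-0.02033 + 0.00553j  Y=0.00257 - 0.07381j  product 0.00036 + 0.00151j
Σ over m = -0.28156 + 0.00000j; ×(4π/9) → -0.39314 + 0.00000j. Real part: -0.393136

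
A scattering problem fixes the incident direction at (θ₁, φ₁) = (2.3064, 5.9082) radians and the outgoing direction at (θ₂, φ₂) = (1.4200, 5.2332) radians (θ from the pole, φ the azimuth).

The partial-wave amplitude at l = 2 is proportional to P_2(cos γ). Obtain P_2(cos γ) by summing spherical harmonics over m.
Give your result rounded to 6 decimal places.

-0.166587

Addition theorem: P_2(cos γ) = (4π/5) Σ_m Y*_{lm}(Ω₁) Y_{lm}(Ω₂), m = −2…2:
  term(m=-2) = (0.017558, 0.078224)   from Y*(Ω₁)=(0.155371, -0.144734), Y(Ω₂)=(-0.190599, 0.325916)
  term(m=-1) = (-0.034430, -0.027559)   from Y*(Ω₁)=(-0.357652, 0.140775), Y(Ω₂)=(0.057092, 0.099527)
  term(m=+0) = (-0.032538, 0.000000)   from Y*(Ω₁)=(0.110659, -0.000000), Y(Ω₂)=(-0.294039, 0.000000)
  term(m=+1) = (-0.034430, 0.027559)   from Y*(Ω₁)=(0.357652, 0.140775), Y(Ω₂)=(-0.057092, 0.099527)
  term(m=+2) = (0.017558, -0.078224)   from Y*(Ω₁)=(0.155371, 0.144734), Y(Ω₂)=(-0.190599, -0.325916)
Total Σ_m = (-0.066283, 0.000000). Multiply by 2.513274: (-0.166587, 0.000000). P_2(cos γ) = -0.166587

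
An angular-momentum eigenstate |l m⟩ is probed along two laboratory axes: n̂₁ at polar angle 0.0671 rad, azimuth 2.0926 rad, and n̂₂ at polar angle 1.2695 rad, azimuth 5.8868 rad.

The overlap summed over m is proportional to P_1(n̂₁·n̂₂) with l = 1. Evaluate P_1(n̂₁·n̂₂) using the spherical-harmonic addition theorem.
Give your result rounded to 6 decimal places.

0.245219

Term-by-term m-sum for l=1 (normalisation 4π/3 = 4.188790):
  [-1]  conj(Y_{1,-1})(Ω₁) = -0.01155 + 0.02008j ; Y_{1,-1}(Ω₂) = 0.30435 + 0.12738j ; Δ = -0.00607 + 0.00464j
  [+0]  conj(Y_{1,0})(Ω₁) = 0.48750 + 0.00000j ; Y_{1,0}(Ω₂) = 0.14500 + 0.00000j ; Δ = 0.07069 + 0.00000j
  [+1]  conj(Y_{1,1})(Ω₁) = 0.01155 + 0.02008j ; Y_{1,1}(Ω₂) = -0.30435 + 0.12738j ; Δ = -0.00607 - 0.00464j
Accumulated sum 0.05854 + 0.00000j; after 4π/(2l+1) scaling, 0.24522 + 0.00000j ⇒ P_1 = 0.245219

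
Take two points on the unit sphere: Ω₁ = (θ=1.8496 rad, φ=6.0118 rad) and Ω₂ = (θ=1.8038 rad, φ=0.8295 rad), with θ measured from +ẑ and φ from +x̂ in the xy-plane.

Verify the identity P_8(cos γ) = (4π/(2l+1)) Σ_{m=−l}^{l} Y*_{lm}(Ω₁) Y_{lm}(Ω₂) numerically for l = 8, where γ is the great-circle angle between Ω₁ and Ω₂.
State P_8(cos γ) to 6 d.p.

Term-by-term m-sum for l=8 (normalisation 4π/17 = 0.739198):
  m=-8: Y*=-0.212473-0.310380i  Y=+0.388490-0.143050i  product -0.126944-0.090185i
  m=-7: Y*=+0.139115+0.407608i  Y=-0.349173-0.180315i  product +0.024922-0.167410i
  m=-6: Y*=-0.002325-0.040374i  Y=-0.016727-0.061733i  product -0.002454+0.000819i
  m=-5: Y*=+0.072707-0.334762i  Y=-0.192842+0.304273i  product +0.087838+0.086679i
  m=-4: Y*=-0.080383+0.152439i  Y=+0.060123-0.010718i  product -0.003199+0.010027i
  m=-3: Y*=-0.183951+0.194848i  Y=+0.254459+0.194685i  product -0.084742+0.013768i
  m=-2: Y*=+0.189209-0.114131i  Y=-0.010076-0.113939i  product -0.014910-0.020408i
  m=-1: Y*=+0.221536-0.061643i  Y=+0.201308-0.219896i  product +0.031042-0.061124i
  m=+0: Y*=-0.233391-0.000000i  Y=-0.129459+0.000000i  product +0.030215+0.000000i
  m=+1: Y*=-0.221536-0.061643i  Y=-0.201308-0.219896i  product +0.031042+0.061124i
  m=+2: Y*=+0.189209+0.114131i  Y=-0.010076+0.113939i  product -0.014910+0.020408i
  m=+3: Y*=+0.183951+0.194848i  Y=-0.254459+0.194685i  product -0.084742-0.013768i
  m=+4: Y*=-0.080383-0.152439i  Y=+0.060123+0.010718i  product -0.003199-0.010027i
  m=+5: Y*=-0.072707-0.334762i  Y=+0.192842+0.304273i  product +0.087838-0.086679i
  m=+6: Y*=-0.002325+0.040374i  Y=-0.016727+0.061733i  product -0.002454-0.000819i
  m=+7: Y*=-0.139115+0.407608i  Y=+0.349173-0.180315i  product +0.024922+0.167410i
  m=+8: Y*=-0.212473+0.310380i  Y=+0.388490+0.143050i  product -0.126944+0.090185i
Accumulated sum -0.146678+0.000000i; after 4π/(2l+1) scaling, -0.108424+0.000000i ⇒ P_8 = -0.108424

-0.108424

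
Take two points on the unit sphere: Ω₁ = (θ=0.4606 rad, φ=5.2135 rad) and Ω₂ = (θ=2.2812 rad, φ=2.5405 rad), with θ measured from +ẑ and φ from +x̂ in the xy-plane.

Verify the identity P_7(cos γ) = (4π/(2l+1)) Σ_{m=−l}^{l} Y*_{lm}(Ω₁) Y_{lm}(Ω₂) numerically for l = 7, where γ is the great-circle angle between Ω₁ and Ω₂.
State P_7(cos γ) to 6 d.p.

0.402957

Addition theorem: P_7(cos γ) = (4π/15) Σ_m Y*_{lm}(Ω₁) Y_{lm}(Ω₂), m = −7…7:
  term(m=-7) = 0.00012 - 0.00002j   from Y*(Ω₁)=0.00061 - 0.00160j, Y(Ω₂)=0.03480 + 0.06299j
  term(m=-6) = 0.00283 + 0.00097j   from Y*(Ω₁)=0.01281 - 0.00174j, Y(Ω₂)=0.20702 + 0.10385j
  term(m=-5) = 0.01743 + 0.01790j   from Y*(Ω₁)=0.03567 + 0.04830j, Y(Ω₂)=0.41224 - 0.05647j
  term(m=-4) = 0.02279 + 0.07274j   from Y*(Ω₁)=-0.08013 + 0.17304j, Y(Ω₂)=0.29593 - 0.26871j
  term(m=-3) = -0.00258 + 0.01547j   from Y*(Ω₁)=-0.40825 + 0.02758j, Y(Ω₂)=0.00883 - 0.03730j
  term(m=-2) = 0.10700 - 0.14565j   from Y*(Ω₁)=-0.28044 - 0.43890j, Y(Ω₂)=0.12503 + 0.32368j
  term(m=-1) = 0.03160 - 0.01599j   from Y*(Ω₁)=0.08533 - 0.15579j, Y(Ω₂)=0.16442 + 0.11275j
  term(m=+0) = 0.12261 + 0.00000j   from Y*(Ω₁)=-0.41578 + 0.00000j, Y(Ω₂)=-0.29490 + 0.00000j
  term(m=+1) = 0.03160 + 0.01599j   from Y*(Ω₁)=-0.08533 - 0.15579j, Y(Ω₂)=-0.16442 + 0.11275j
  term(m=+2) = 0.10700 + 0.14565j   from Y*(Ω₁)=-0.28044 + 0.43890j, Y(Ω₂)=0.12503 - 0.32368j
  term(m=+3) = -0.00258 - 0.01547j   from Y*(Ω₁)=0.40825 + 0.02758j, Y(Ω₂)=-0.00883 - 0.03730j
  term(m=+4) = 0.02279 - 0.07274j   from Y*(Ω₁)=-0.08013 - 0.17304j, Y(Ω₂)=0.29593 + 0.26871j
  term(m=+5) = 0.01743 - 0.01790j   from Y*(Ω₁)=-0.03567 + 0.04830j, Y(Ω₂)=-0.41224 - 0.05647j
  term(m=+6) = 0.00283 - 0.00097j   from Y*(Ω₁)=0.01281 + 0.00174j, Y(Ω₂)=0.20702 - 0.10385j
  term(m=+7) = 0.00012 + 0.00002j   from Y*(Ω₁)=-0.00061 - 0.00160j, Y(Ω₂)=-0.03480 + 0.06299j
Σ over m = 0.48099 - 0.00000j; ×(4π/15) → 0.40296 - 0.00000j. Real part: 0.402957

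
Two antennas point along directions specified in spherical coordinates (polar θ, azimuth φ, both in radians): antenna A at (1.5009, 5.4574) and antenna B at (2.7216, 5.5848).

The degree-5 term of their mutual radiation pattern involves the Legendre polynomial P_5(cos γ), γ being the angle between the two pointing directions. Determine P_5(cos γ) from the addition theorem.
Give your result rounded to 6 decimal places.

0.329565

Addition theorem: P_5(cos γ) = (4π/11) Σ_m Y*_{lm}(Ω₁) Y_{lm}(Ω₂), m = −5…5:
  [-5]  conj(Y_{5,-5})(Ω₁) = -0.252592+0.382640i ; Y_{5,-5}(Ω₂) = -0.004914-0.001796i ; Δ = +0.001928-0.001427i
  [-4]  conj(Y_{5,-4})(Ω₁) = -0.100185+0.016327i ; Y_{5,-4}(Ω₂) = +0.034825-0.012635i ; Δ = -0.003283+0.001834i
  [-3]  conj(Y_{5,-3})(Ω₁) = +0.258531+0.202408i ; Y_{5,-3}(Ω₂) = -0.076365+0.132037i ; Δ = -0.046468+0.018679i
  [-2]  conj(Y_{5,-2})(Ω₁) = +0.009365+0.115683i ; Y_{5,-2}(Ω₂) = -0.066878-0.380411i ; Δ = +0.043381-0.011299i
  [-1]  conj(Y_{5,-1})(Ω₁) = +0.201931-0.218938i ; Y_{5,-1}(Ω₂) = +0.392597+0.329598i ; Δ = +0.151439-0.019398i
  [+0]  conj(Y_{5,0})(Ω₁) = +0.119740-0.000000i ; Y_{5,0}(Ω₂) = -0.046004+0.000000i ; Δ = -0.005508+0.000000i
  [+1]  conj(Y_{5,1})(Ω₁) = -0.201931-0.218938i ; Y_{5,1}(Ω₂) = -0.392597+0.329598i ; Δ = +0.151439+0.019398i
  [+2]  conj(Y_{5,2})(Ω₁) = +0.009365-0.115683i ; Y_{5,2}(Ω₂) = -0.066878+0.380411i ; Δ = +0.043381+0.011299i
  [+3]  conj(Y_{5,3})(Ω₁) = -0.258531+0.202408i ; Y_{5,3}(Ω₂) = +0.076365+0.132037i ; Δ = -0.046468-0.018679i
  [+4]  conj(Y_{5,4})(Ω₁) = -0.100185-0.016327i ; Y_{5,4}(Ω₂) = +0.034825+0.012635i ; Δ = -0.003283-0.001834i
  [+5]  conj(Y_{5,5})(Ω₁) = +0.252592+0.382640i ; Y_{5,5}(Ω₂) = +0.004914-0.001796i ; Δ = +0.001928+0.001427i
Accumulated sum +0.288485+0.000000i; after 4π/(2l+1) scaling, +0.329565+0.000000i ⇒ P_5 = 0.329565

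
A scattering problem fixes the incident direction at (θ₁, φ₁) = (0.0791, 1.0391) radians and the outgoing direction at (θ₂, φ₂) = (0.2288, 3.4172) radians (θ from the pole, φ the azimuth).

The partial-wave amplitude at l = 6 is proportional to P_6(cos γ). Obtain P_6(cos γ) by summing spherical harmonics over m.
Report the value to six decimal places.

Summing Y*_{l m}(θ₁,φ₁)·Y_{l m}(θ₂,φ₂) over m ∈ [−6, 6]; prefactor 4π/(2·6+1) = 0.966644:
  term(m=-6) = -0.00000 - 0.00000j   from Y*(Ω₁)=0.00000 - 0.00000j, Y(Ω₂)=-0.00001 - 0.00007j
  term(m=-5) = 0.00000 + 0.00000j   from Y*(Ω₁)=0.00000 - 0.00000j, Y(Ω₂)=-0.00019 + 0.00096j
  term(m=-4) = -0.00000 + 0.00000j   from Y*(Ω₁)=-0.00007 - 0.00012j, Y(Ω₂)=0.00402 - 0.00795j
  term(m=-3) = 0.00009 - 0.00011j   from Y*(Ω₁)=-0.00254 + 0.00006j, Y(Ω₂)=-0.03727 + 0.04049j
  term(m=-2) = 0.00032 + 0.00728j   from Y*(Ω₁)=-0.01552 + 0.02791j, Y(Ω₂)=0.19437 - 0.11949j
  term(m=-1) = -0.10345 - 0.09902j   from Y*(Ω₁)=0.12795 + 0.21752j, Y(Ω₂)=-0.54604 + 0.15442j
  term(m=+0) = 0.50357 + 0.00000j   from Y*(Ω₁)=0.95136 + 0.00000j, Y(Ω₂)=0.52931 + 0.00000j
  term(m=+1) = -0.10345 + 0.09902j   from Y*(Ω₁)=-0.12795 + 0.21752j, Y(Ω₂)=0.54604 + 0.15442j
  term(m=+2) = 0.00032 - 0.00728j   from Y*(Ω₁)=-0.01552 - 0.02791j, Y(Ω₂)=0.19437 + 0.11949j
  term(m=+3) = 0.00009 + 0.00011j   from Y*(Ω₁)=0.00254 + 0.00006j, Y(Ω₂)=0.03727 + 0.04049j
  term(m=+4) = -0.00000 - 0.00000j   from Y*(Ω₁)=-0.00007 + 0.00012j, Y(Ω₂)=0.00402 + 0.00795j
  term(m=+5) = 0.00000 - 0.00000j   from Y*(Ω₁)=-0.00000 - 0.00000j, Y(Ω₂)=0.00019 + 0.00096j
  term(m=+6) = -0.00000 + 0.00000j   from Y*(Ω₁)=0.00000 + 0.00000j, Y(Ω₂)=-0.00001 + 0.00007j
Total Σ_m = 0.29748 - 0.00000j. Multiply by 0.966644: 0.28756 - 0.00000j. P_6(cos γ) = 0.287558

0.287558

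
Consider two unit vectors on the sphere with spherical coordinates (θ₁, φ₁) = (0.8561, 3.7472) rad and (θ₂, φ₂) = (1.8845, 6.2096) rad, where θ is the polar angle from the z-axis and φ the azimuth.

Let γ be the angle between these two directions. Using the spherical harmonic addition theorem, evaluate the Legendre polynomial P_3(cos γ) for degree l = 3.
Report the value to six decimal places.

Addition theorem: P_3(cos γ) = (4π/7) Σ_m Y*_{lm}(Ω₁) Y_{lm}(Ω₂), m = −3…3:
  [-3]  conj(Y_{3,-3})(Ω₁) = +0.043783-0.174356i ; Y_{3,-3}(Ω₂) = +0.350358+0.078625i ; Δ = +0.029048-0.057644i
  [-2]  conj(Y_{3,-2})(Ω₁) = +0.134453+0.357659i ; Y_{3,-2}(Ω₂) = -0.282253-0.041842i ; Δ = -0.022985-0.106576i
  [-1]  conj(Y_{3,-1})(Ω₁) = -0.230319-0.159473i ; Y_{3,-1}(Ω₂) = -0.160609-0.011840i ; Δ = +0.035103+0.028340i
  [+0]  conj(Y_{3,0})(Ω₁) = -0.208459-0.000000i ; Y_{3,0}(Ω₂) = +0.290640+0.000000i ; Δ = -0.060587-0.000000i
  [+1]  conj(Y_{3,1})(Ω₁) = +0.230319-0.159473i ; Y_{3,1}(Ω₂) = +0.160609-0.011840i ; Δ = +0.035103-0.028340i
  [+2]  conj(Y_{3,2})(Ω₁) = +0.134453-0.357659i ; Y_{3,2}(Ω₂) = -0.282253+0.041842i ; Δ = -0.022985+0.106576i
  [+3]  conj(Y_{3,3})(Ω₁) = -0.043783-0.174356i ; Y_{3,3}(Ω₂) = -0.350358+0.078625i ; Δ = +0.029048+0.057644i
Accumulated sum +0.021747+0.000000i; after 4π/(2l+1) scaling, +0.039041+0.000000i ⇒ P_3 = 0.039041

0.039041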